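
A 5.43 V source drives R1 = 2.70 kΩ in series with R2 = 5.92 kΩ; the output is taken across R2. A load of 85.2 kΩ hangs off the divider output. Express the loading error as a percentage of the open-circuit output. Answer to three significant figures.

The divider's output (Thévenin) resistance is R1‖R2 = 1.854 kΩ.
Fractional drop under load = R_th/(R_th + R_L) = 1.854 / (1.854 + 85.2) = 0.02130.
So the output falls by 2.13 %.

2.13 %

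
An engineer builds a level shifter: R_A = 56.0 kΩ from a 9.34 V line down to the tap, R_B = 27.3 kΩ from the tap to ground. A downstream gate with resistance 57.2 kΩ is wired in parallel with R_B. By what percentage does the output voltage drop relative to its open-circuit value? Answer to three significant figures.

Unloaded V = 9.34 × 27.3/83.30 = 3.061 V.
Loaded: R_B‖R_L = 18.48 kΩ, giving V = 9.34 × 18.48/74.48 = 2.317 V.
Drop = (3.061 − 2.317) / 3.061 = 24.3 %.

24.3 %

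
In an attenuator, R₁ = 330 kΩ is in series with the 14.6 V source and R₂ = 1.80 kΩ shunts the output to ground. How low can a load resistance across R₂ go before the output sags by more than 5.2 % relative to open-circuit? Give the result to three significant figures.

R_L(min) ≈ 32.6 kΩ

Output resistance R_th = R₁‖R₂ = (330 × 1.80)/331.8 = 1.790 kΩ.
The fractional drop is R_th/(R_th + R_L); requiring this ≤ 0.0520 gives R_L ≥ R_th(1/0.0520 − 1) = 1.790 × 18.23 = 32.6 kΩ.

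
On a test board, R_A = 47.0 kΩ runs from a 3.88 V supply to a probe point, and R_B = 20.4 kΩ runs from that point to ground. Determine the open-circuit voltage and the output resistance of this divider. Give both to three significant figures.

V_th = 1.17 V, R_th = 14.2 kΩ

V_th is the open-circuit tap voltage: 3.88 × 20.4/(47.0 + 20.4) = 1.17 V.
With the supply zeroed, R_A and R_B appear in parallel from the tap: R_th = R_A‖R_B = (47.0 × 20.4)/67.40 = 14.2 kΩ.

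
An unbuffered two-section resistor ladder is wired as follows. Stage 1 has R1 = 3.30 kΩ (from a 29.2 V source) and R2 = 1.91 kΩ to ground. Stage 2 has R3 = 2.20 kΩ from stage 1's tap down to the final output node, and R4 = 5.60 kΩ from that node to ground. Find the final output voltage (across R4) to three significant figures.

Stage 2 presents R3+R4 = 7.800 kΩ as a load on stage 1's tap.
Stage 1's lower leg becomes R2‖(R3+R4) = 1.534 kΩ, so V_mid = 29.2 × 1.534/4.834 = 9.267 V.
Stage 2 is itself unloaded: V_out = V_mid × R4/(R3+R4) = 9.267 × 5.60/7.800 = 6.65 V.

V_out ≈ 6.65 V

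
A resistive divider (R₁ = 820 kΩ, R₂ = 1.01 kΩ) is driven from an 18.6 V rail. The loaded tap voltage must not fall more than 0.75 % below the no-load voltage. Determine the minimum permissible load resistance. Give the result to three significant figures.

R_L(min) ≈ 133 kΩ

Output resistance R_th = R₁‖R₂ = (820 × 1.01)/821.0 = 1.009 kΩ.
The fractional drop is R_th/(R_th + R_L); requiring this ≤ 0.00750 gives R_L ≥ R_th(1/0.00750 − 1) = 1.009 × 132.3 = 133 kΩ.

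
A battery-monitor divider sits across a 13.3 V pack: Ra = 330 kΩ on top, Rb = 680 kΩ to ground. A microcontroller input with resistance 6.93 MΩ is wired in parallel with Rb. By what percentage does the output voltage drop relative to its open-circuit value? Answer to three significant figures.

3.11 %

The divider's output (Thévenin) resistance is Ra‖Rb = 222.2 kΩ.
Fractional drop under load = R_th/(R_th + R_L) = 222.2 / (222.2 + 6930) = 0.03106.
So the output falls by 3.11 %.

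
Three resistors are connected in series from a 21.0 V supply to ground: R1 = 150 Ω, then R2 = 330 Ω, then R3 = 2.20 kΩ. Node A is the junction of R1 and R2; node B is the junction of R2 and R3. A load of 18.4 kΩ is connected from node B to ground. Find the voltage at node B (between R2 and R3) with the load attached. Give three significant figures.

At node B, R3 is in parallel with the load: R3‖R_L = 1965 Ω.
Below node A the resistance is R2 + (R3‖R_L) = 2295 Ω, so V_A = 21.0 × 2295/2445 = 19.71 V.
Then V_B = V_A × (R3‖R_L)/(R2 + R3‖R_L) = 19.71 × 1965/2295 = 16.9 V.

V ≈ 16.9 V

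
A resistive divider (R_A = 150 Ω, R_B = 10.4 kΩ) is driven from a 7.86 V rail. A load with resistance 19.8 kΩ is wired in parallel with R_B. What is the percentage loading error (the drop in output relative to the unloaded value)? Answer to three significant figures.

0.741 %

The divider's output (Thévenin) resistance is R_A‖R_B = 147.9 Ω.
Fractional drop under load = R_th/(R_th + R_L) = 147.9 / (147.9 + 19800) = 0.007413.
So the output falls by 0.741 %.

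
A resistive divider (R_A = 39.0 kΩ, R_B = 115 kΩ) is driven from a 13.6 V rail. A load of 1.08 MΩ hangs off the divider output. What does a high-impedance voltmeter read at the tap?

V_out ≈ 9.89 V

The load sits in parallel with R_B: R_B‖R_L = (115 × 1080) / (115 + 1080) = 103.9 kΩ.
V_out = 13.6 × 103.9 / (39.0 + 103.9) = 13.6 × 103.9/142.9 = 9.89 V.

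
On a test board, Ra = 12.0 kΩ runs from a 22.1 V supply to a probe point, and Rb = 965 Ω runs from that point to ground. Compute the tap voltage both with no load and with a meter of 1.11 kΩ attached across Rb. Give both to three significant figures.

Open-circuit: V = 22.1 × 965/(12000 + 965) = 1.64 V.
With the load, Rb becomes Rb‖R_L = 516.2 Ω, so V = 22.1 × 516.2/12520 = 0.911 V.

Unloaded: 1.64 V; loaded: 0.911 V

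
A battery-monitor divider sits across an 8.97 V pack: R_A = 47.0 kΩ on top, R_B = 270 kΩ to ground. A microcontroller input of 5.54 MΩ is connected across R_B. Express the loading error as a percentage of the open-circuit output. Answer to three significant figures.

The divider's output (Thévenin) resistance is R_A‖R_B = 40.03 kΩ.
Fractional drop under load = R_th/(R_th + R_L) = 40.03 / (40.03 + 5540) = 0.007174.
So the output falls by 0.717 %.

0.717 %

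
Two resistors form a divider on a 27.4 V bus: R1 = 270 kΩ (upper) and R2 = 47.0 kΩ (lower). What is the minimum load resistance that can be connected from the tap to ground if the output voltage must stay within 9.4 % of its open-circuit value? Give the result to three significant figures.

Output resistance R_th = R1‖R2 = (270 × 47.0)/317.0 = 40.03 kΩ.
The fractional drop is R_th/(R_th + R_L); requiring this ≤ 0.0940 gives R_L ≥ R_th(1/0.0940 − 1) = 40.03 × 9.638 = 386 kΩ.

R_L(min) ≈ 386 kΩ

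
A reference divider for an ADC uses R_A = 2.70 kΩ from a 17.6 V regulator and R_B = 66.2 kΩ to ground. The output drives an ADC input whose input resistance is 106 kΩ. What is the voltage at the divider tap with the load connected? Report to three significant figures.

V_out ≈ 16.5 V

The load sits in parallel with R_B: R_B‖R_L = (66.2 × 106) / (66.2 + 106) = 40.75 kΩ.
V_out = 17.6 × 40.75 / (2.70 + 40.75) = 17.6 × 40.75/43.45 = 16.5 V.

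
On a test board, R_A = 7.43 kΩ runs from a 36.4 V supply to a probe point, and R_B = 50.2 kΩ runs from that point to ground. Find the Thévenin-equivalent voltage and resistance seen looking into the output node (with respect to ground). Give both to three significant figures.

V_th is the open-circuit tap voltage: 36.4 × 50.2/(7.43 + 50.2) = 31.7 V.
With the supply zeroed, R_A and R_B appear in parallel from the tap: R_th = R_A‖R_B = (7.43 × 50.2)/57.63 = 6.47 kΩ.

V_th = 31.7 V, R_th = 6.47 kΩ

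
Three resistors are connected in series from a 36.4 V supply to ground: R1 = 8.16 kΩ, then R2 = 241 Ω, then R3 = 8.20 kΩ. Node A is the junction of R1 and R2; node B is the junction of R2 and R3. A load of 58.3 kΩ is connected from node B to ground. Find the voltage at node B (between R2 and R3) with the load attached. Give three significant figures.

At node B, R3 is in parallel with the load: R3‖R_L = 7189 Ω.
Below node A the resistance is R2 + (R3‖R_L) = 7430 Ω, so V_A = 36.4 × 7430/15590 = 17.35 V.
Then V_B = V_A × (R3‖R_L)/(R2 + R3‖R_L) = 17.35 × 7189/7430 = 16.8 V.

V ≈ 16.8 V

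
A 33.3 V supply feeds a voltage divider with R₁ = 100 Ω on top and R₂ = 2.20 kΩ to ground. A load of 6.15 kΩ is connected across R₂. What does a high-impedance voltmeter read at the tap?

V_out ≈ 31.4 V

The load sits in parallel with R₂: R₂‖R_L = (2200 × 6150) / (2200 + 6150) = 1620 Ω.
V_out = 33.3 × 1620 / (100 + 1620) = 33.3 × 1620/1720 = 31.4 V.
(Unloaded it would have been 31.9 V.)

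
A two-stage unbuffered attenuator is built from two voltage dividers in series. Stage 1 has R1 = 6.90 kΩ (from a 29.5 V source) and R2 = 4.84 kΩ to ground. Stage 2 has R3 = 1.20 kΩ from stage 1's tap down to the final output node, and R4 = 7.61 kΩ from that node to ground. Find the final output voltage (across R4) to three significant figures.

Stage 2 presents R3+R4 = 8.810 kΩ as a load on stage 1's tap.
Stage 1's lower leg becomes R2‖(R3+R4) = 3.124 kΩ, so V_mid = 29.5 × 3.124/10.02 = 9.193 V.
Stage 2 is itself unloaded: V_out = V_mid × R4/(R3+R4) = 9.193 × 7.61/8.810 = 7.94 V.

V_out ≈ 7.94 V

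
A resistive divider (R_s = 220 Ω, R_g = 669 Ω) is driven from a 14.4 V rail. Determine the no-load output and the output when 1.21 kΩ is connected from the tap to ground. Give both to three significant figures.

Unloaded: 10.8 V; loaded: 9.53 V

Open-circuit: V = 14.4 × 669/(220 + 669) = 10.8 V.
With the load, R_g becomes R_g‖R_L = 430.8 Ω, so V = 14.4 × 430.8/650.8 = 9.53 V.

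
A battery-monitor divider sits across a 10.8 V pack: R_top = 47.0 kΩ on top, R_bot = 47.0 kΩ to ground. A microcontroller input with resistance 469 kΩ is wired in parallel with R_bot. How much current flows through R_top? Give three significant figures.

R_bot‖R_L = 42.72 kΩ, so the source sees R_top + R_bot‖R_L = 89.72 kΩ.
I = 10.8 V / 89.72 kΩ = 0.120 mA.

I ≈ 0.120 mA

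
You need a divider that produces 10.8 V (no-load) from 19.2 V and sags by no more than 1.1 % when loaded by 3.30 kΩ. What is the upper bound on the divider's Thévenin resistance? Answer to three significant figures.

R_th ≤ 36.7 Ω

Loading drop = R_th/(R_th + R_L) ≤ 0.0110, so R_th ≤ R_L · ε/(1−ε) = 3.30 kΩ × 0.0110/0.9890 = 36.7 Ω.
(Any R1, R2 with R2/(R1+R2) = 0.563 and R1‖R2 ≤ 36.7 Ω will meet the spec.)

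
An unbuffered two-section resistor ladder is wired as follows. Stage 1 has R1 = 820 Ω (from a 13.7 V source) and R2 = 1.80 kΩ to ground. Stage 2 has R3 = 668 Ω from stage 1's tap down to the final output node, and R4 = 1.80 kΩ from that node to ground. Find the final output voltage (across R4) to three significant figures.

Stage 2 presents R3+R4 = 2468 Ω as a load on stage 1's tap.
Stage 1's lower leg becomes R2‖(R3+R4) = 1041 Ω, so V_mid = 13.7 × 1041/1861 = 7.663 V.
Stage 2 is itself unloaded: V_out = V_mid × R4/(R3+R4) = 7.663 × 1800/2468 = 5.59 V.

V_out ≈ 5.59 V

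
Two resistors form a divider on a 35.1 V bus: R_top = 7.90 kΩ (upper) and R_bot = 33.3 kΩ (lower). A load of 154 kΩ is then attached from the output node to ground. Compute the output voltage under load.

V_out ≈ 27.2 V

The load sits in parallel with R_bot: R_bot‖R_L = (33.3 × 154) / (33.3 + 154) = 27.38 kΩ.
V_out = 35.1 × 27.38 / (7.90 + 27.38) = 35.1 × 27.38/35.28 = 27.2 V.
(Unloaded it would have been 28.4 V.)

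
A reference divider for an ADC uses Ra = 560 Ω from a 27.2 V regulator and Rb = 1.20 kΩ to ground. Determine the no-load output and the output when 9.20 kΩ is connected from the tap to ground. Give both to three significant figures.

Open-circuit: V = 27.2 × 1200/(560 + 1200) = 18.5 V.
With the load, Rb becomes Rb‖R_L = 1062 Ω, so V = 27.2 × 1062/1622 = 17.8 V.

Unloaded: 18.5 V; loaded: 17.8 V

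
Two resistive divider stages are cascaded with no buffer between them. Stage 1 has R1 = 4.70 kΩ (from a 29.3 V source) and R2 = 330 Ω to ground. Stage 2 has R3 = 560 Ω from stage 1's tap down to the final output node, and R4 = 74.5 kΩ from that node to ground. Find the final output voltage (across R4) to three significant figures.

V_out ≈ 1.90 V

Stage 2 presents R3+R4 = 75060 Ω as a load on stage 1's tap.
Stage 1's lower leg becomes R2‖(R3+R4) = 328.6 Ω, so V_mid = 29.3 × 328.6/5029 = 1.914 V.
Stage 2 is itself unloaded: V_out = V_mid × R4/(R3+R4) = 1.914 × 74500/75060 = 1.90 V.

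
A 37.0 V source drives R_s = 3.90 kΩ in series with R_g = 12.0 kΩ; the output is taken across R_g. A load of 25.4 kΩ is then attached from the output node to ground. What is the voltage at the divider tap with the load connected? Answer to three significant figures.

The load sits in parallel with R_g: R_g‖R_L = (12.0 × 25.4) / (12.0 + 25.4) = 8.150 kΩ.
V_out = 37.0 × 8.150 / (3.90 + 8.150) = 37.0 × 8.150/12.05 = 25.0 V.

V_out ≈ 25.0 V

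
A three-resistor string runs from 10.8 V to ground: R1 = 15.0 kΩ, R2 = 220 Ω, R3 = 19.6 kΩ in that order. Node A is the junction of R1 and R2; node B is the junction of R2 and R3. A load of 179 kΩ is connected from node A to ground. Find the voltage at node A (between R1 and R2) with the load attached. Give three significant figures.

Below node A the series string R2+R3 = 19820 Ω sits in parallel with the 179000 Ω load: 17840 Ω.
V_A = 10.8 × 17840/(15000 + 17840) = 5.87 V.

V ≈ 5.87 V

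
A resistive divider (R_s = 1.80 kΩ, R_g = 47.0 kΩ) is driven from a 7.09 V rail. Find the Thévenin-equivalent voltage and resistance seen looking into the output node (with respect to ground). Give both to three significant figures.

V_th = 6.83 V, R_th = 1.73 kΩ

V_th is the open-circuit tap voltage: 7.09 × 47.0/(1.80 + 47.0) = 6.83 V.
With the supply zeroed, R_s and R_g appear in parallel from the tap: R_th = R_s‖R_g = (1.80 × 47.0)/48.80 = 1.73 kΩ.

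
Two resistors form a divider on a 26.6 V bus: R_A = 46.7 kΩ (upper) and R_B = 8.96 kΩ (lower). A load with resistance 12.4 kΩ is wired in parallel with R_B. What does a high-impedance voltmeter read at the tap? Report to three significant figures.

V_out ≈ 2.67 V

The load sits in parallel with R_B: R_B‖R_L = (8.96 × 12.4) / (8.96 + 12.4) = 5.201 kΩ.
V_out = 26.6 × 5.201 / (46.7 + 5.201) = 26.6 × 5.201/51.90 = 2.67 V.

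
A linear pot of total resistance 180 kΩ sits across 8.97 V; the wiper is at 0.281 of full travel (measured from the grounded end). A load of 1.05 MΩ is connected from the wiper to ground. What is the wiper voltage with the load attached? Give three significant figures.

The wiper splits the pot into (1−α)R = 129.4 kΩ above and αR = 50.58 kΩ below.
Lower section ‖ load = 48.26 kΩ.
V_wiper = 8.97 × 48.26/(129.4 + 48.26) = 2.44 V.

V ≈ 2.44 V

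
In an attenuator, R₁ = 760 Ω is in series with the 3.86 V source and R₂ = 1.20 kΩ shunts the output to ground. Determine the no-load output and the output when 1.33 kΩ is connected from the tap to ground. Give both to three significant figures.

Unloaded: 2.36 V; loaded: 1.75 V

Open-circuit: V = 3.86 × 1200/(760 + 1200) = 2.36 V.
With the load, R₂ becomes R₂‖R_L = 630.8 Ω, so V = 3.86 × 630.8/1391 = 1.75 V.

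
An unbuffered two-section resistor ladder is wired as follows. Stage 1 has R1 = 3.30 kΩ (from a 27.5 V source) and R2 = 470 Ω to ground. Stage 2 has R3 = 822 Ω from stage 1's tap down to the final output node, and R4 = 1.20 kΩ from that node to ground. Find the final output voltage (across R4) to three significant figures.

V_out ≈ 1.69 V

Stage 2 presents R3+R4 = 2022 Ω as a load on stage 1's tap.
Stage 1's lower leg becomes R2‖(R3+R4) = 381.4 Ω, so V_mid = 27.5 × 381.4/3681 = 2.849 V.
Stage 2 is itself unloaded: V_out = V_mid × R4/(R3+R4) = 2.849 × 1200/2022 = 1.69 V.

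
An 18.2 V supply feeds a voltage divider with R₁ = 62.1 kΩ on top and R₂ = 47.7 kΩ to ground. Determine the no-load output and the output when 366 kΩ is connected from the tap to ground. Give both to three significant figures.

Open-circuit: V = 18.2 × 47.7/(62.1 + 47.7) = 7.91 V.
With the load, R₂ becomes R₂‖R_L = 42.20 kΩ, so V = 18.2 × 42.20/104.3 = 7.36 V.

Unloaded: 7.91 V; loaded: 7.36 V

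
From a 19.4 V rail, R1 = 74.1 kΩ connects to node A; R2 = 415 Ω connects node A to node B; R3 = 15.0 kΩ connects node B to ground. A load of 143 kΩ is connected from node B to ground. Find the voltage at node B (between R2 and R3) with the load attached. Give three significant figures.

V ≈ 2.99 V

At node B, R3 is in parallel with the load: R3‖R_L = 13580 Ω.
Below node A the resistance is R2 + (R3‖R_L) = 13990 Ω, so V_A = 19.4 × 13990/88090 = 3.081 V.
Then V_B = V_A × (R3‖R_L)/(R2 + R3‖R_L) = 3.081 × 13580/13990 = 2.99 V.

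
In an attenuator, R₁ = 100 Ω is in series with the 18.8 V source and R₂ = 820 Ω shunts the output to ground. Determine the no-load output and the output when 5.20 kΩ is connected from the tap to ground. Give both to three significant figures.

Open-circuit: V = 18.8 × 820/(100 + 820) = 16.8 V.
With the load, R₂ becomes R₂‖R_L = 708.3 Ω, so V = 18.8 × 708.3/808.3 = 16.5 V.

Unloaded: 16.8 V; loaded: 16.5 V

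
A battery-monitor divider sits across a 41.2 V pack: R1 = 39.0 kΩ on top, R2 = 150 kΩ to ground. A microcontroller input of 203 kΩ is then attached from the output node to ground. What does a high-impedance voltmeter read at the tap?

The load sits in parallel with R2: R2‖R_L = (150 × 203) / (150 + 203) = 86.26 kΩ.
V_out = 41.2 × 86.26 / (39.0 + 86.26) = 41.2 × 86.26/125.3 = 28.4 V.

V_out ≈ 28.4 V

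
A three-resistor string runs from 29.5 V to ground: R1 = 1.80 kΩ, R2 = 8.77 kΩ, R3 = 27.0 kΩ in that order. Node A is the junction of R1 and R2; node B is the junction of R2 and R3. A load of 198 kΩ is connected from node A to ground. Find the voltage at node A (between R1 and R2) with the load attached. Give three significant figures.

Below node A the series string R2+R3 = 35.77 kΩ sits in parallel with the 198 kΩ load: 30.30 kΩ.
V_A = 29.5 × 30.30/(1.80 + 30.30) = 27.8 V.

V ≈ 27.8 V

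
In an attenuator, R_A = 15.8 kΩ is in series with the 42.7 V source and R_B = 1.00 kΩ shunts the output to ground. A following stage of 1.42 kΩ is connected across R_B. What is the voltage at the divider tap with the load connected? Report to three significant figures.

V_out ≈ 1.53 V

The load sits in parallel with R_B: R_B‖R_L = (1.00 × 1.42) / (1.00 + 1.42) = 0.5868 kΩ.
V_out = 42.7 × 0.5868 / (15.8 + 0.5868) = 42.7 × 0.5868/16.39 = 1.53 V.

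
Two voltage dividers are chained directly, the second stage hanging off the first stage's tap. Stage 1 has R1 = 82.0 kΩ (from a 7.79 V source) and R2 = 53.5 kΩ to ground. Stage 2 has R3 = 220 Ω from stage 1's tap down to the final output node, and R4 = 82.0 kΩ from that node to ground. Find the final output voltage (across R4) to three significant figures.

V_out ≈ 2.20 V

Stage 2 presents R3+R4 = 82220 Ω as a load on stage 1's tap.
Stage 1's lower leg becomes R2‖(R3+R4) = 32410 Ω, so V_mid = 7.79 × 32410/114400 = 2.207 V.
Stage 2 is itself unloaded: V_out = V_mid × R4/(R3+R4) = 2.207 × 82000/82220 = 2.20 V.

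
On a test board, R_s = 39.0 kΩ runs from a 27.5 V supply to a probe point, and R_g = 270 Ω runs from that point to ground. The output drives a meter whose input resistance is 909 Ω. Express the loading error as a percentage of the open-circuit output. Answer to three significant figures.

The divider's output (Thévenin) resistance is R_s‖R_g = 268.1 Ω.
Fractional drop under load = R_th/(R_th + R_L) = 268.1 / (268.1 + 909) = 0.2278.
So the output falls by 22.8 %.

22.8 %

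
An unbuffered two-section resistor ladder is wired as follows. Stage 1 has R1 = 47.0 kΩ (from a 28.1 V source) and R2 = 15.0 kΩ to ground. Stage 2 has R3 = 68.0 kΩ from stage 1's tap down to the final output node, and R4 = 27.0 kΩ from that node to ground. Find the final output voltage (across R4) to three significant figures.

Stage 2 presents R3+R4 = 95.00 kΩ as a load on stage 1's tap.
Stage 1's lower leg becomes R2‖(R3+R4) = 12.95 kΩ, so V_mid = 28.1 × 12.95/59.95 = 6.072 V.
Stage 2 is itself unloaded: V_out = V_mid × R4/(R3+R4) = 6.072 × 27.0/95.00 = 1.73 V.

V_out ≈ 1.73 V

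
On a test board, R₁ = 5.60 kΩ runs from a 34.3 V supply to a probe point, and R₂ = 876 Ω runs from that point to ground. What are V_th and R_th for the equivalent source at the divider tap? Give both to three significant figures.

V_th = 4.64 V, R_th = 758 Ω

V_th is the open-circuit tap voltage: 34.3 × 876/(5600 + 876) = 4.64 V.
With the supply zeroed, R₁ and R₂ appear in parallel from the tap: R_th = R₁‖R₂ = (5600 × 876)/6476 = 758 Ω.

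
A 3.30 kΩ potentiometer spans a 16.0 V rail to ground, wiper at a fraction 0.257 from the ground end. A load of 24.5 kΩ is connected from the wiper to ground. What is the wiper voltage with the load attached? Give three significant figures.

The wiper splits the pot into (1−α)R = 2452 Ω above and αR = 848.1 Ω below.
Lower section ‖ load = 819.7 Ω.
V_wiper = 16.0 × 819.7/(2452 + 819.7) = 4.01 V.

V ≈ 4.01 V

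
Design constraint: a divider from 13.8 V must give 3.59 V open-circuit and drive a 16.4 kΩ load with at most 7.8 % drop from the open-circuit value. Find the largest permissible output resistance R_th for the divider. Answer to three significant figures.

R_th ≤ 1.39 kΩ

Loading drop = R_th/(R_th + R_L) ≤ 0.0780, so R_th ≤ R_L · ε/(1−ε) = 16.4 kΩ × 0.0780/0.9220 = 1.39 kΩ.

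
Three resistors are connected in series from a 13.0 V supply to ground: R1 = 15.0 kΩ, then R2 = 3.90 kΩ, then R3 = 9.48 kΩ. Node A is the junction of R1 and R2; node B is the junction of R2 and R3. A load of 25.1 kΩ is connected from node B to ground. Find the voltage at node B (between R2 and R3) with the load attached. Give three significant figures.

At node B, R3 is in parallel with the load: R3‖R_L = 6.881 kΩ.
Below node A the resistance is R2 + (R3‖R_L) = 10.78 kΩ, so V_A = 13.0 × 10.78/25.78 = 5.436 V.
Then V_B = V_A × (R3‖R_L)/(R2 + R3‖R_L) = 5.436 × 6.881/10.78 = 3.47 V.

V ≈ 3.47 V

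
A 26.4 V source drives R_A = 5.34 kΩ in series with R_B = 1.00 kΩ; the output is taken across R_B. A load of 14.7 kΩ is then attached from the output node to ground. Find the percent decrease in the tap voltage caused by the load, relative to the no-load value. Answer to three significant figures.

5.42 %

The divider's output (Thévenin) resistance is R_A‖R_B = 0.8423 kΩ.
Fractional drop under load = R_th/(R_th + R_L) = 0.8423 / (0.8423 + 14.7) = 0.05419.
So the output falls by 5.42 %.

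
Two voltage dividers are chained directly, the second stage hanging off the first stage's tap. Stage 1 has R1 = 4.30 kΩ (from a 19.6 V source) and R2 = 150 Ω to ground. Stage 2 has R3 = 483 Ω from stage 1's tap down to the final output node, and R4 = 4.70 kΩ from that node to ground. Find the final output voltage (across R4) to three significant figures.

Stage 2 presents R3+R4 = 5183 Ω as a load on stage 1's tap.
Stage 1's lower leg becomes R2‖(R3+R4) = 145.8 Ω, so V_mid = 19.6 × 145.8/4446 = 0.6427 V.
Stage 2 is itself unloaded: V_out = V_mid × R4/(R3+R4) = 0.6427 × 4700/5183 = 0.583 V.

V_out ≈ 0.583 V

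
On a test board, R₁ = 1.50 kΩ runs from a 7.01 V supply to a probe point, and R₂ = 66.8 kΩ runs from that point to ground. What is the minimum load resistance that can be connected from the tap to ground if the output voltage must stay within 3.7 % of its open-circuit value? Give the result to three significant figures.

R_L(min) ≈ 38.2 kΩ

Output resistance R_th = R₁‖R₂ = (1.50 × 66.8)/68.30 = 1.467 kΩ.
The fractional drop is R_th/(R_th + R_L); requiring this ≤ 0.0370 gives R_L ≥ R_th(1/0.0370 − 1) = 1.467 × 26.03 = 38.2 kΩ.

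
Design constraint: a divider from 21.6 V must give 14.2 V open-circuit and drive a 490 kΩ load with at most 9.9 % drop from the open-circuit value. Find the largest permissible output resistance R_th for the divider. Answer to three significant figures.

R_th ≤ 53.8 kΩ

Loading drop = R_th/(R_th + R_L) ≤ 0.0990, so R_th ≤ R_L · ε/(1−ε) = 490 kΩ × 0.0990/0.9010 = 53.8 kΩ.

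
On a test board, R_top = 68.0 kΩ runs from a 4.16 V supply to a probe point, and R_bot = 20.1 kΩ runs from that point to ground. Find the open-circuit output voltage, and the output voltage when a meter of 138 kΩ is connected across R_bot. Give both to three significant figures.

Unloaded: 0.949 V; loaded: 0.853 V

Open-circuit: V = 4.16 × 20.1/(68.0 + 20.1) = 0.949 V.
With the load, R_bot becomes R_bot‖R_L = 17.54 kΩ, so V = 4.16 × 17.54/85.54 = 0.853 V.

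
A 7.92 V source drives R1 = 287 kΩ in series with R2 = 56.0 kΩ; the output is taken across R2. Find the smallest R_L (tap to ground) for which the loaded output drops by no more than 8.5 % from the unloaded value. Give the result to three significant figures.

Output resistance R_th = R1‖R2 = (287 × 56.0)/343.0 = 46.86 kΩ.
The fractional drop is R_th/(R_th + R_L); requiring this ≤ 0.0850 gives R_L ≥ R_th(1/0.0850 − 1) = 46.86 × 10.76 = 504 kΩ.

R_L(min) ≈ 504 kΩ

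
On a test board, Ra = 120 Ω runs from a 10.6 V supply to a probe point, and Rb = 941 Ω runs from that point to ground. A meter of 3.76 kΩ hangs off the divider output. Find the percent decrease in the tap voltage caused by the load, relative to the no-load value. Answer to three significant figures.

2.75 %

The divider's output (Thévenin) resistance is Ra‖Rb = 106.4 Ω.
Fractional drop under load = R_th/(R_th + R_L) = 106.4 / (106.4 + 3760) = 0.02753.
So the output falls by 2.75 %.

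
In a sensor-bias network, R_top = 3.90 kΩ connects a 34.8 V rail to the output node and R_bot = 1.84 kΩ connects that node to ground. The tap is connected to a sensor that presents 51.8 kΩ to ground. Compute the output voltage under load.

The load sits in parallel with R_bot: R_bot‖R_L = (1.84 × 51.8) / (1.84 + 51.8) = 1.777 kΩ.
V_out = 34.8 × 1.777 / (3.90 + 1.777) = 34.8 × 1.777/5.677 = 10.9 V.

V_out ≈ 10.9 V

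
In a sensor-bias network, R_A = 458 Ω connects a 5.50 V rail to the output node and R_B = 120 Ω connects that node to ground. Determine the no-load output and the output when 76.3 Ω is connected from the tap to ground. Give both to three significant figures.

Unloaded: 1.14 V; loaded: 0.508 V

Open-circuit: V = 5.50 × 120/(458 + 120) = 1.14 V.
With the load, R_B becomes R_B‖R_L = 46.64 Ω, so V = 5.50 × 46.64/504.6 = 0.508 V.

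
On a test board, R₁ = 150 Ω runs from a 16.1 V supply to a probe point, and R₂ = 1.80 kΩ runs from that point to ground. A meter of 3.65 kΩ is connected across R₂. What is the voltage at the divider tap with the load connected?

V_out ≈ 14.3 V

The load sits in parallel with R₂: R₂‖R_L = (1800 × 3650) / (1800 + 3650) = 1206 Ω.
V_out = 16.1 × 1206 / (150 + 1206) = 16.1 × 1206/1356 = 14.3 V.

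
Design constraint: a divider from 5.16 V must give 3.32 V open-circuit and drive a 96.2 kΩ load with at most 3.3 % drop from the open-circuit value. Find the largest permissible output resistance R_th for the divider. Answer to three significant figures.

R_th ≤ 3.28 kΩ

Loading drop = R_th/(R_th + R_L) ≤ 0.0330, so R_th ≤ R_L · ε/(1−ε) = 96.2 kΩ × 0.0330/0.9670 = 3.28 kΩ.
(Any R1, R2 with R2/(R1+R2) = 0.643 and R1‖R2 ≤ 3.28 kΩ will meet the spec.)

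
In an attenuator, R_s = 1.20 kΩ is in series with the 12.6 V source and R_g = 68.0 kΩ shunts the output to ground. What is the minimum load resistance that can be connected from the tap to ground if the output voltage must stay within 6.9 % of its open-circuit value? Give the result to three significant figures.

Output resistance R_th = R_s‖R_g = (1.20 × 68.0)/69.20 = 1.179 kΩ.
The fractional drop is R_th/(R_th + R_L); requiring this ≤ 0.0690 gives R_L ≥ R_th(1/0.0690 − 1) = 1.179 × 13.49 = 15.9 kΩ.

R_L(min) ≈ 15.9 kΩ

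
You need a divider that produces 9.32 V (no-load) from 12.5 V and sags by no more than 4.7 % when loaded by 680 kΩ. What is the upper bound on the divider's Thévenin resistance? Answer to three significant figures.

Loading drop = R_th/(R_th + R_L) ≤ 0.0470, so R_th ≤ R_L · ε/(1−ε) = 680 kΩ × 0.0470/0.9530 = 33.5 kΩ.

R_th ≤ 33.5 kΩ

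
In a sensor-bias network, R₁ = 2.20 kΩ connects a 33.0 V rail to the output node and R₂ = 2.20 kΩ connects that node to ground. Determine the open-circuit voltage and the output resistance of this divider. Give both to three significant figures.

V_th = 16.5 V, R_th = 1.10 kΩ

V_th is the open-circuit tap voltage: 33.0 × 2.20/(2.20 + 2.20) = 16.5 V.
With the supply zeroed, R₁ and R₂ appear in parallel from the tap: R_th = R₁‖R₂ = (2.20 × 2.20)/4.400 = 1.10 kΩ.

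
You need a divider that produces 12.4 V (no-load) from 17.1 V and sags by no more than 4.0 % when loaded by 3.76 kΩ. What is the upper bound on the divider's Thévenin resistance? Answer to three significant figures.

Loading drop = R_th/(R_th + R_L) ≤ 0.0400, so R_th ≤ R_L · ε/(1−ε) = 3.76 kΩ × 0.0400/0.9600 = 157 Ω.

R_th ≤ 157 Ω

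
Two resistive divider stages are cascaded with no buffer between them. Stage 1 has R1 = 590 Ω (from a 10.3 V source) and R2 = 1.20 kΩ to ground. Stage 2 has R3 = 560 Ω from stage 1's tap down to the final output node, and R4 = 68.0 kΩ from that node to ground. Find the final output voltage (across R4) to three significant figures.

Stage 2 presents R3+R4 = 68560 Ω as a load on stage 1's tap.
Stage 1's lower leg becomes R2‖(R3+R4) = 1179 Ω, so V_mid = 10.3 × 1179/1769 = 6.865 V.
Stage 2 is itself unloaded: V_out = V_mid × R4/(R3+R4) = 6.865 × 68000/68560 = 6.81 V.

V_out ≈ 6.81 V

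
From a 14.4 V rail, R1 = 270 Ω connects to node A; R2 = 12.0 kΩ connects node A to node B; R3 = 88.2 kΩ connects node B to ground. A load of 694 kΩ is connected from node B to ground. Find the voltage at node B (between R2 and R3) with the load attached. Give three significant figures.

At node B, R3 is in parallel with the load: R3‖R_L = 78250 Ω.
Below node A the resistance is R2 + (R3‖R_L) = 90250 Ω, so V_A = 14.4 × 90250/90520 = 14.36 V.
Then V_B = V_A × (R3‖R_L)/(R2 + R3‖R_L) = 14.36 × 78250/90250 = 12.4 V.

V ≈ 12.4 V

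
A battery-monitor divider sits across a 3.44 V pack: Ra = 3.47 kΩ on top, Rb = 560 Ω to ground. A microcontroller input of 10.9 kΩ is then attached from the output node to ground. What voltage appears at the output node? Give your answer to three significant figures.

V_out ≈ 0.458 V

The load sits in parallel with Rb: Rb‖R_L = (560 × 10900) / (560 + 10900) = 532.6 Ω.
V_out = 3.44 × 532.6 / (3470 + 532.6) = 3.44 × 532.6/4003 = 0.458 V.
(Unloaded it would have been 0.478 V.)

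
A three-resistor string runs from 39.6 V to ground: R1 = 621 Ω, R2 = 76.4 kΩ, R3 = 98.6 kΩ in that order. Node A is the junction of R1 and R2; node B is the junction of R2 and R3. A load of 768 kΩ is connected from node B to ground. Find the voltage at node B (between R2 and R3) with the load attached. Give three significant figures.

V ≈ 21.0 V

At node B, R3 is in parallel with the load: R3‖R_L = 87380 Ω.
Below node A the resistance is R2 + (R3‖R_L) = 163800 Ω, so V_A = 39.6 × 163800/164400 = 39.45 V.
Then V_B = V_A × (R3‖R_L)/(R2 + R3‖R_L) = 39.45 × 87380/163800 = 21.0 V.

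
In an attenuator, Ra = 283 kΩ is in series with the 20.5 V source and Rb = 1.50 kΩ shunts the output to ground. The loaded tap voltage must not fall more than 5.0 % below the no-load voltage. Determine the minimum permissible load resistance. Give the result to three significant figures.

Output resistance R_th = Ra‖Rb = (283 × 1.50)/284.5 = 1.492 kΩ.
The fractional drop is R_th/(R_th + R_L); requiring this ≤ 0.0500 gives R_L ≥ R_th(1/0.0500 − 1) = 1.492 × 19.00 = 28.3 kΩ.

R_L(min) ≈ 28.3 kΩ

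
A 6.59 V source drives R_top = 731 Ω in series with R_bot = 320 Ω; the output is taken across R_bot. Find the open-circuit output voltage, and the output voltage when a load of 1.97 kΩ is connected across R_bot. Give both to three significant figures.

Open-circuit: V = 6.59 × 320/(731 + 320) = 2.01 V.
With the load, R_bot becomes R_bot‖R_L = 275.3 Ω, so V = 6.59 × 275.3/1006 = 1.80 V.

Unloaded: 2.01 V; loaded: 1.80 V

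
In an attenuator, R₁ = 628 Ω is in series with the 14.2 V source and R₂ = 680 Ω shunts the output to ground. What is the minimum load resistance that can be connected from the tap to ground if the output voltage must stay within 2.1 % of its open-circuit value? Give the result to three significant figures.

R_L(min) ≈ 15.2 kΩ

Output resistance R_th = R₁‖R₂ = (628 × 680)/1308 = 326.5 Ω.
The fractional drop is R_th/(R_th + R_L); requiring this ≤ 0.0210 gives R_L ≥ R_th(1/0.0210 − 1) = 326.5 × 46.62 = 15.2 kΩ.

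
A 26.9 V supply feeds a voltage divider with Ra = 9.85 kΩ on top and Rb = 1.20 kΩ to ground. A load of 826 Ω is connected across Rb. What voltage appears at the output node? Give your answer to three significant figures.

V_out ≈ 1.27 V

The load sits in parallel with Rb: Rb‖R_L = (1200 × 826) / (1200 + 826) = 489.2 Ω.
V_out = 26.9 × 489.2 / (9850 + 489.2) = 26.9 × 489.2/10340 = 1.27 V.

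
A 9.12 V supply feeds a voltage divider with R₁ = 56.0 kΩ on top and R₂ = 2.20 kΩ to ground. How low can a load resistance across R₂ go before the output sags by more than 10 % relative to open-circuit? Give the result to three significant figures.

R_L(min) ≈ 19.1 kΩ

Output resistance R_th = R₁‖R₂ = (56.0 × 2.20)/58.20 = 2.117 kΩ.
The fractional drop is R_th/(R_th + R_L); requiring this ≤ 0.100 gives R_L ≥ R_th(1/0.100 − 1) = 2.117 × 9.000 = 19.1 kΩ.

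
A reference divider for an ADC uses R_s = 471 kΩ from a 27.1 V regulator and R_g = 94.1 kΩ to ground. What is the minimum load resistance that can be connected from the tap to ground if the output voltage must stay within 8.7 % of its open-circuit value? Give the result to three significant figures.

R_L(min) ≈ 823 kΩ

Output resistance R_th = R_s‖R_g = (471 × 94.1)/565.1 = 78.43 kΩ.
The fractional drop is R_th/(R_th + R_L); requiring this ≤ 0.0870 gives R_L ≥ R_th(1/0.0870 − 1) = 78.43 × 10.49 = 823 kΩ.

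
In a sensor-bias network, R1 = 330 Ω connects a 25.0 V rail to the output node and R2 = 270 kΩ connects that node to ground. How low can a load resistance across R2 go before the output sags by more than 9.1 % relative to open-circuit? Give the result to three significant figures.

Output resistance R_th = R1‖R2 = (330 × 270000)/270300 = 329.6 Ω.
The fractional drop is R_th/(R_th + R_L); requiring this ≤ 0.0910 gives R_L ≥ R_th(1/0.0910 − 1) = 329.6 × 9.989 = 3.29 kΩ.

R_L(min) ≈ 3.29 kΩ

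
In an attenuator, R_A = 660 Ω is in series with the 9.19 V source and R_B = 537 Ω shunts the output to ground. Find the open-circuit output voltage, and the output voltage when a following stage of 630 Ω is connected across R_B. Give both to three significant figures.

Open-circuit: V = 9.19 × 537/(660 + 537) = 4.12 V.
With the load, R_B becomes R_B‖R_L = 289.9 Ω, so V = 9.19 × 289.9/949.9 = 2.80 V.

Unloaded: 4.12 V; loaded: 2.80 V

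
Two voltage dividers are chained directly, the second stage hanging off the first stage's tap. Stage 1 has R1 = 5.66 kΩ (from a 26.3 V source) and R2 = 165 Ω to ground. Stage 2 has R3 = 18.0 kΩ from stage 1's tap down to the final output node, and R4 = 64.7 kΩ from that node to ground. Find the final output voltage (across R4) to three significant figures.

V_out ≈ 0.582 V

Stage 2 presents R3+R4 = 82700 Ω as a load on stage 1's tap.
Stage 1's lower leg becomes R2‖(R3+R4) = 164.7 Ω, so V_mid = 26.3 × 164.7/5825 = 0.7435 V.
Stage 2 is itself unloaded: V_out = V_mid × R4/(R3+R4) = 0.7435 × 64700/82700 = 0.582 V.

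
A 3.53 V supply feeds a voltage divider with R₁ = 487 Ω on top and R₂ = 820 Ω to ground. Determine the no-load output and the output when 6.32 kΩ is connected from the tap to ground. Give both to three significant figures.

Open-circuit: V = 3.53 × 820/(487 + 820) = 2.21 V.
With the load, R₂ becomes R₂‖R_L = 725.8 Ω, so V = 3.53 × 725.8/1213 = 2.11 V.

Unloaded: 2.21 V; loaded: 2.11 V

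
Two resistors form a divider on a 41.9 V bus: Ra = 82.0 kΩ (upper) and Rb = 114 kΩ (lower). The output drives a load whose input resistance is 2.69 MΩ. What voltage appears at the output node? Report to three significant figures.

The load sits in parallel with Rb: Rb‖R_L = (114 × 2690) / (114 + 2690) = 109.4 kΩ.
V_out = 41.9 × 109.4 / (82.0 + 109.4) = 41.9 × 109.4/191.4 = 23.9 V.

V_out ≈ 23.9 V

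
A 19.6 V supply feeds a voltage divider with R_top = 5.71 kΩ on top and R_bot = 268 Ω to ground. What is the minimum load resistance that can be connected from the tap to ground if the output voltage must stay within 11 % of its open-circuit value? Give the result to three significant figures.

Output resistance R_th = R_top‖R_bot = (5710 × 268)/5978 = 256.0 Ω.
The fractional drop is R_th/(R_th + R_L); requiring this ≤ 0.110 gives R_L ≥ R_th(1/0.110 − 1) = 256.0 × 8.091 = 2.07 kΩ.

R_L(min) ≈ 2.07 kΩ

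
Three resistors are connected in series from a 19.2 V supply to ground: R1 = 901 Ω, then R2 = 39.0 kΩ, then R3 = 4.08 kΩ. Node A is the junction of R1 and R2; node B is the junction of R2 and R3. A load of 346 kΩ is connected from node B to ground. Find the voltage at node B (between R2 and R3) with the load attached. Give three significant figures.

V ≈ 1.76 V

At node B, R3 is in parallel with the load: R3‖R_L = 4032 Ω.
Below node A the resistance is R2 + (R3‖R_L) = 43030 Ω, so V_A = 19.2 × 43030/43930 = 18.81 V.
Then V_B = V_A × (R3‖R_L)/(R2 + R3‖R_L) = 18.81 × 4032/43030 = 1.76 V.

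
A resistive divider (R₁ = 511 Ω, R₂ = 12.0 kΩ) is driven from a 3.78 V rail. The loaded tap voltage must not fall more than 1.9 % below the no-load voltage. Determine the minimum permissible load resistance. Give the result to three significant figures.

R_L(min) ≈ 25.3 kΩ

Output resistance R_th = R₁‖R₂ = (511 × 12000)/12510 = 490.1 Ω.
The fractional drop is R_th/(R_th + R_L); requiring this ≤ 0.0190 gives R_L ≥ R_th(1/0.0190 − 1) = 490.1 × 51.63 = 25.3 kΩ.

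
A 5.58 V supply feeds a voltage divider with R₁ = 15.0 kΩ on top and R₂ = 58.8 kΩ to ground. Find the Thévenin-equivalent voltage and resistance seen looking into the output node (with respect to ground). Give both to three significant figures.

V_th = 4.45 V, R_th = 12.0 kΩ

V_th is the open-circuit tap voltage: 5.58 × 58.8/(15.0 + 58.8) = 4.45 V.
With the supply zeroed, R₁ and R₂ appear in parallel from the tap: R_th = R₁‖R₂ = (15.0 × 58.8)/73.80 = 12.0 kΩ.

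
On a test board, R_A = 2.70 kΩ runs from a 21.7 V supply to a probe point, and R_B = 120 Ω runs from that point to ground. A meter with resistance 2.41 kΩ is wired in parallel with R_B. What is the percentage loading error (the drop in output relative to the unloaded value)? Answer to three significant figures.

The divider's output (Thévenin) resistance is R_A‖R_B = 114.9 Ω.
Fractional drop under load = R_th/(R_th + R_L) = 114.9 / (114.9 + 2410) = 0.04550.
So the output falls by 4.55 %.

4.55 %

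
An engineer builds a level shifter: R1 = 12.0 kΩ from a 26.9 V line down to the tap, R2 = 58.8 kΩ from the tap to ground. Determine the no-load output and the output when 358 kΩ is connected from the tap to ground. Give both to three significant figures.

Unloaded: 22.3 V; loaded: 21.7 V

Open-circuit: V = 26.9 × 58.8/(12.0 + 58.8) = 22.3 V.
With the load, R2 becomes R2‖R_L = 50.50 kΩ, so V = 26.9 × 50.50/62.50 = 21.7 V.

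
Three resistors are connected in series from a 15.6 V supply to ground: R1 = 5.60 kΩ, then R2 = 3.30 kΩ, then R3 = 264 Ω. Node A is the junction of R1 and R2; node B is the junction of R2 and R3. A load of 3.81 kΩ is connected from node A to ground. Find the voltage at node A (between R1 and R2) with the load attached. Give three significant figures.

Below node A the series string R2+R3 = 3564 Ω sits in parallel with the 3810 Ω load: 1841 Ω.
V_A = 15.6 × 1841/(5600 + 1841) = 3.86 V.

V ≈ 3.86 V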